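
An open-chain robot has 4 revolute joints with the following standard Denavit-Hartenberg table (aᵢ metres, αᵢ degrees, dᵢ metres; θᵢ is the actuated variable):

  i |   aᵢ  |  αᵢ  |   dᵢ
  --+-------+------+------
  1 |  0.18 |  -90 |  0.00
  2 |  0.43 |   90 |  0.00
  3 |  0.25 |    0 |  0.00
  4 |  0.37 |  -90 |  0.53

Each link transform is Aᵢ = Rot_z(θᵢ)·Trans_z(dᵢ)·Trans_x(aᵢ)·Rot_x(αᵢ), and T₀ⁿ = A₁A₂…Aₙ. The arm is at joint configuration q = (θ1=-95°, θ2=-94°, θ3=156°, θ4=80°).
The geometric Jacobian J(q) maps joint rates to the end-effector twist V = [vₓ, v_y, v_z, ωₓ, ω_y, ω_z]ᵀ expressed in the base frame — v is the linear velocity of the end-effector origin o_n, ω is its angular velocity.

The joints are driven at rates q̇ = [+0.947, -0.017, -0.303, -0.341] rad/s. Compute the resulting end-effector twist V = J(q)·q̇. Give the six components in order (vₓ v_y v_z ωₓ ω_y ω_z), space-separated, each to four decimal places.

-0.1449 -0.1946 -0.1753 -0.0729 -0.6385 0.9919

o_n = [-0.1739, 0.3649, -0.0422]
J₁: ẑ×o_n = [-0.3649, -0.1739, 0.0000], ω = ẑ
J2: z=[0.9962, -0.0872, 0.0000] o=[-0.0157, -0.1793, 0.0000] → [0.0037, 0.0421, 0.5283, 0.9962, -0.0872, 0.0000]
J3: z=[0.0869, 0.9938, -0.0698] o=[-0.0131, -0.1494, 0.4290] → [-0.4324, 0.0522, 0.2046, 0.0869, 0.9938, -0.0698]
J4: z=[0.0869, 0.9938, -0.0698] o=[0.0868, -0.1742, 0.2011] → [-0.2042, 0.0393, 0.3060, 0.0869, 0.9938, -0.0698]
V = J·q̇ = [-0.1449, -0.1946, -0.1753, -0.0729, -0.6385, 0.9919]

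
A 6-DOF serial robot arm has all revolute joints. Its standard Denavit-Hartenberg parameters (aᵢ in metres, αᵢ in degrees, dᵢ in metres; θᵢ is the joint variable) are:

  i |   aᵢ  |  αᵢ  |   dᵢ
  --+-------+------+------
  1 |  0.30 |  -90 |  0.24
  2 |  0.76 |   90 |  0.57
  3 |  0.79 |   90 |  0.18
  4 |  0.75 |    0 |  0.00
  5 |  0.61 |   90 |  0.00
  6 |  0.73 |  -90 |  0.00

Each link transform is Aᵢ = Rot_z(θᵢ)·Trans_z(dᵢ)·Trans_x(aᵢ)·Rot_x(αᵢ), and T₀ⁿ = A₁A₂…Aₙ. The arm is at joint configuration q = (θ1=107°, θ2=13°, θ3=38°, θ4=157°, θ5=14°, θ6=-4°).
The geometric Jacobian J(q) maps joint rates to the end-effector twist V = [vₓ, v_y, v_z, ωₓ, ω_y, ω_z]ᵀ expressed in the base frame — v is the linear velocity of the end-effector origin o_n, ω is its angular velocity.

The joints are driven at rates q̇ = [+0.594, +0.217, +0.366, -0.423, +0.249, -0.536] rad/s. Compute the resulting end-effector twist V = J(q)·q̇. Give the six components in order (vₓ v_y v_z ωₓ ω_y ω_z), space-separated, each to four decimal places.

-0.3364 0.4413 0.4829 -0.2292 -0.2850 0.4737

o_n = [0.0703, 0.2569, 0.9576]
J₁: ẑ×o_n = [-0.2569, 0.0703, 0.0000], ω = ẑ
J2: z=[-0.9563, -0.2924, 0.0000] o=[-0.0877, 0.2869, 0.2400] → [-0.2098, 0.6863, 0.0749, -0.9563, -0.2924, 0.0000]
J3: z=[-0.0658, 0.2151, 0.9744] o=[-0.8493, 0.8284, 0.0690] → [0.7480, 0.9544, -0.1602, -0.0658, 0.2151, 0.9744]
J4: z=[0.5782, 0.8041, -0.1385] o=[-1.5036, 1.3050, 0.1044] → [0.5409, -0.7113, -1.8715, 0.5782, 0.8041, -0.1385]
J5: z=[0.5782, 0.8041, -0.1385] o=[-0.9614, 0.9854, 0.5123] → [0.2572, -0.4004, -1.2508, 0.5782, 0.8041, -0.1385]
J6: z=[-0.1922, 0.2992, 0.9346] o=[-0.4777, 0.6720, 0.7121] → [0.4614, 0.5594, -0.0842, -0.1922, 0.2992, 0.9346]
V = J·q̇ = [-0.3364, 0.4413, 0.4829, -0.2292, -0.2850, 0.4737]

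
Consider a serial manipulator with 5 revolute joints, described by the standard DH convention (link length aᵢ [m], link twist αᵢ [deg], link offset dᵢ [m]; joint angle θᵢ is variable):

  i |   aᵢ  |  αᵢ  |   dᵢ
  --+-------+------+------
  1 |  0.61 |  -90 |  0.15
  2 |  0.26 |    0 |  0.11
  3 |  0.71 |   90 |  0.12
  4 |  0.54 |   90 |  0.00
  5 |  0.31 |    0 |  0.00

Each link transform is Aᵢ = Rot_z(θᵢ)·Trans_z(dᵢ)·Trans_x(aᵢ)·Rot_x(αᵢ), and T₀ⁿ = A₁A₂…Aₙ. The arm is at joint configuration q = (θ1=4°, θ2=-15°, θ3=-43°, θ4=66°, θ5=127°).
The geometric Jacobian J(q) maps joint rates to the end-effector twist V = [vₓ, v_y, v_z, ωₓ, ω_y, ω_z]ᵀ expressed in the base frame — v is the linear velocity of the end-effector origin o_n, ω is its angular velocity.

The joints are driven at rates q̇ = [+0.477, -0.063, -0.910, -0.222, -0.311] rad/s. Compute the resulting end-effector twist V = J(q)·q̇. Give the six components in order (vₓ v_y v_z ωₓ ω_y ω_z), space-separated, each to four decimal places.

o_n = [1.0623, 0.6285, 1.0725]
J₁: ẑ×o_n = [-0.6285, 1.0623, 0.0000], ω = ẑ
J2: z=[-0.0698, 0.9976, 0.0000] o=[0.6085, 0.0426, 0.1500] → [0.9203, 0.0644, -0.4936, -0.0698, 0.9976, 0.0000]
J3: z=[-0.0698, 0.9976, 0.0000] o=[0.8514, 0.1698, 0.2173] → [0.8531, 0.0597, -0.2425, -0.0698, 0.9976, 0.0000]
J4: z=[-0.8460, -0.0592, 0.5299] o=[1.2183, 0.3158, 0.8194] → [-0.1807, 0.1315, -0.2738, -0.8460, -0.0592, 0.5299]
J5: z=[0.5113, -0.3720, 0.7747] o=[1.3000, 0.8160, 1.0057] → [0.1204, -0.2183, -0.1843, 0.5113, -0.3720, 0.7747]
V = J·q̇ = [-1.1315, 0.4871, 0.3698, 0.0967, -0.8418, 0.1184]

-1.1315 0.4871 0.3698 0.0967 -0.8418 0.1184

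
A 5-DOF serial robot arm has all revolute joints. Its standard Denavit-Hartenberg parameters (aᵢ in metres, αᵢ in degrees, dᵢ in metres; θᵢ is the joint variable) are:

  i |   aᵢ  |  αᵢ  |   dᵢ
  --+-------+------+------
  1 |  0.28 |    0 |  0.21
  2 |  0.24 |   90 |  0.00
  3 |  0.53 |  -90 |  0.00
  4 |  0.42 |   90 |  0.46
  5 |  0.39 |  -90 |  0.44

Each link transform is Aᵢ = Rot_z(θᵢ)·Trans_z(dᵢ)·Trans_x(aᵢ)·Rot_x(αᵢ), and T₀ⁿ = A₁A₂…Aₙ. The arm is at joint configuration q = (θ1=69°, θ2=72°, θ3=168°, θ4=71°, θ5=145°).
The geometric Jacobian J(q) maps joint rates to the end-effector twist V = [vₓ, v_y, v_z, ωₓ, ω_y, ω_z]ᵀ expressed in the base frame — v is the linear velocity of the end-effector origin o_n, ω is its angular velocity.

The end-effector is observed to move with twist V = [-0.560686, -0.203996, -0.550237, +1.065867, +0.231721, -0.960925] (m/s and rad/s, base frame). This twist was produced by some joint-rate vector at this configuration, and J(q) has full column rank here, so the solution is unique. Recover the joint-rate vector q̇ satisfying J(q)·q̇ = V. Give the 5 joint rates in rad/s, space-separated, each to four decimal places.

-0.1080 -0.2660 0.6630 0.7160 0.5770

o_n = [0.7986, -0.2421, -0.2553]
J₁: ẑ×o_n = [0.2421, 0.7986, -0.0000], ω = ẑ
J2: z=[0.0000, 0.0000, 1.0000] o=[0.1003, 0.2614, 0.2100] → [0.5035, 0.6983, -0.0000, 0.0000, 0.0000, 1.0000]
J3: z=[0.6293, 0.7771, 0.0000] o=[-0.0862, 0.4124, 0.2100] → [-0.3616, 0.2928, -1.0995, 0.6293, 0.7771, 0.0000]
J4: z=[0.1616, -0.1308, -0.9781] o=[0.3167, 0.0862, 0.3202] → [-0.2458, -0.3784, 0.0100, 0.1616, -0.1308, -0.9781]
J5: z=[0.9236, -0.3290, 0.1966] o=[0.2451, -0.3668, -0.1013] → [0.0261, 0.2510, 0.2973, 0.9236, -0.3290, 0.1966]
q̇ = J⁺·V = [-0.1080, -0.2660, 0.6630, 0.7160, 0.5770]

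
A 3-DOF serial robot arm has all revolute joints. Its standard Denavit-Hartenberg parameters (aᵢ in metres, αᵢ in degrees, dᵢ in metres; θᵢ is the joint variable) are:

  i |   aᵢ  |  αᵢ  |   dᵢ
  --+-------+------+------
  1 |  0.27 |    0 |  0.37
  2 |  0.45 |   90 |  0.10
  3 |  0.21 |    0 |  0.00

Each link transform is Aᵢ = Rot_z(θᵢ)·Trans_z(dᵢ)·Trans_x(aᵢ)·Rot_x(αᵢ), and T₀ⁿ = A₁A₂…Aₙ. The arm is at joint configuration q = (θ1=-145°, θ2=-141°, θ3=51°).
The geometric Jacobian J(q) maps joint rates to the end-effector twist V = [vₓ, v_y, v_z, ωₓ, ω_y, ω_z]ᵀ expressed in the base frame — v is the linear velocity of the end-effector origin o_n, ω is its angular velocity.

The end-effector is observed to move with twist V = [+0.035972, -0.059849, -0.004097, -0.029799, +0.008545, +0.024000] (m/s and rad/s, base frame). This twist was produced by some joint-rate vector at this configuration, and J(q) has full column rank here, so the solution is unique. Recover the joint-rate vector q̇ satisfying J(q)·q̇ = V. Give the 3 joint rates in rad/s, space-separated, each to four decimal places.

0.3100 -0.2860 -0.0310

o_n = [-0.0607, 0.4047, 0.6332]
J₁: ẑ×o_n = [-0.4047, -0.0607, 0.0000], ω = ẑ
J2: z=[0.0000, 0.0000, 1.0000] o=[-0.2212, -0.1549, 0.3700] → [-0.5596, 0.1605, 0.0000, 0.0000, 0.0000, 1.0000]
J3: z=[0.9613, -0.2756, 0.0000] o=[-0.0971, 0.2777, 0.4700] → [-0.0450, -0.1569, 0.1322, 0.9613, -0.2756, 0.0000]
q̇ = J⁺·V = [0.3100, -0.2860, -0.0310]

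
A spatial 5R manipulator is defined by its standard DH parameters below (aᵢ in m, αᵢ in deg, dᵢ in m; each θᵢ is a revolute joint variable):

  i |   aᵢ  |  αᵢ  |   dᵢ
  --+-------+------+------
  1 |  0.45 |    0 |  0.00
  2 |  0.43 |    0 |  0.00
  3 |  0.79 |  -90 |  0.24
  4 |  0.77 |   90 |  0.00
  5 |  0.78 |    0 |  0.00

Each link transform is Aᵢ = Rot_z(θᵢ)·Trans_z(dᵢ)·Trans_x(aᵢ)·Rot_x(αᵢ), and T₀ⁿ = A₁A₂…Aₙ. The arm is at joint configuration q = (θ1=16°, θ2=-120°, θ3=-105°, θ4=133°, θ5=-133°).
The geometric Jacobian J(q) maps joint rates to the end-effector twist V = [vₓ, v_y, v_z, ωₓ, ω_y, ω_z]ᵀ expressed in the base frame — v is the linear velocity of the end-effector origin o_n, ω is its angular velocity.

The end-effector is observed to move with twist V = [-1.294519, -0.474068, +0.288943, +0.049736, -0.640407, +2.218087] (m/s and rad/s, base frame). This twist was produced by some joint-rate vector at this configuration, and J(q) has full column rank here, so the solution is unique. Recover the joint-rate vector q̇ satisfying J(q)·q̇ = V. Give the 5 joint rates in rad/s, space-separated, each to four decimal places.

0.8130 0.4590 0.6160 0.5360 -0.4840

o_n = [0.0561, 0.5100, 0.0659]
J₁: ẑ×o_n = [-0.5100, 0.0561, 0.0000], ω = ẑ
J2: z=[0.0000, 0.0000, 1.0000] o=[0.4326, 0.1240, 0.0000] → [-0.3860, -0.3764, 0.0000, 0.0000, 0.0000, 1.0000]
J3: z=[0.0000, 0.0000, 1.0000] o=[0.3285, -0.2932, 0.0000] → [-0.8032, -0.2724, 0.0000, 0.0000, 0.0000, 1.0000]
J4: z=[-0.4848, -0.8746, 0.0000] o=[-0.3624, 0.0898, 0.2400] → [0.1523, -0.0844, 0.1623, -0.4848, -0.8746, 0.0000]
J5: z=[-0.6397, 0.3546, -0.6820] o=[0.0969, -0.1648, -0.3231] → [0.5982, 0.2766, -0.4172, -0.6397, 0.3546, -0.6820]
q̇ = J⁺·V = [0.8130, 0.4590, 0.6160, 0.5360, -0.4840]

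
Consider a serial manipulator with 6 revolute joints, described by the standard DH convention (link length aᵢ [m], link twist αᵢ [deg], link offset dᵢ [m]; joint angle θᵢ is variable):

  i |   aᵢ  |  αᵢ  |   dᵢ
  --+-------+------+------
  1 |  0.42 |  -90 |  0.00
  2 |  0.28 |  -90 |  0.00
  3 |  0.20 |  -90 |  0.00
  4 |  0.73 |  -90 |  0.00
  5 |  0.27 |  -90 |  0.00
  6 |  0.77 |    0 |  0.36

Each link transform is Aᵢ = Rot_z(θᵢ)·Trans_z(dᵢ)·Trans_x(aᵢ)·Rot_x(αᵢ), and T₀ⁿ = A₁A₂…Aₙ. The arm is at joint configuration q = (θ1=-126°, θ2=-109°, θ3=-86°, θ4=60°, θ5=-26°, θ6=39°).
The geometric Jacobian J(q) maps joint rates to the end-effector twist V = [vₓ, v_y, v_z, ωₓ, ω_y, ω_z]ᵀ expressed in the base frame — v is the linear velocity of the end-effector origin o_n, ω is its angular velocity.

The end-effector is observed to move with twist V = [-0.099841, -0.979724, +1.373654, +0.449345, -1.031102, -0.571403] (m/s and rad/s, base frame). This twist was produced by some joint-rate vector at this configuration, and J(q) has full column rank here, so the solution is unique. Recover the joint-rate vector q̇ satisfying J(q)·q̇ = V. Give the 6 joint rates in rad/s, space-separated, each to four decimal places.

-0.8980 0.2700 0.2830 0.1550 -0.7930 0.0900

o_n = [1.6754, -0.1546, 0.0230]
J₁: ẑ×o_n = [0.1546, 1.6754, -0.0000], ω = ẑ
J2: z=[0.8090, -0.5878, 0.0000] o=[-0.2469, -0.3398, 0.0000] → [-0.0135, -0.0186, 1.2797, 0.8090, -0.5878, 0.0000]
J3: z=[-0.5558, -0.7649, 0.3256] o=[-0.1933, -0.2660, 0.2647] → [0.1486, 0.4740, 1.3675, -0.5558, -0.7649, 0.3256]
J4: z=[0.1345, 0.3038, 0.9432] o=[-0.0292, -0.3796, 0.2779] → [-0.2897, 1.6421, -0.4875, 0.1345, 0.3038, 0.9432]
J5: z=[-0.4326, 0.8744, -0.2199] o=[0.6216, -0.1034, 0.0962] → [-0.0753, -0.2634, -0.8993, -0.4326, 0.8744, -0.2199]
J6: z=[0.2700, -0.1071, -0.9569] o=[0.8538, 0.0244, 0.1474] → [-0.1580, -0.7526, 0.0397, 0.2700, -0.1071, -0.9569]
q̇ = J⁺·V = [-0.8980, 0.2700, 0.2830, 0.1550, -0.7930, 0.0900]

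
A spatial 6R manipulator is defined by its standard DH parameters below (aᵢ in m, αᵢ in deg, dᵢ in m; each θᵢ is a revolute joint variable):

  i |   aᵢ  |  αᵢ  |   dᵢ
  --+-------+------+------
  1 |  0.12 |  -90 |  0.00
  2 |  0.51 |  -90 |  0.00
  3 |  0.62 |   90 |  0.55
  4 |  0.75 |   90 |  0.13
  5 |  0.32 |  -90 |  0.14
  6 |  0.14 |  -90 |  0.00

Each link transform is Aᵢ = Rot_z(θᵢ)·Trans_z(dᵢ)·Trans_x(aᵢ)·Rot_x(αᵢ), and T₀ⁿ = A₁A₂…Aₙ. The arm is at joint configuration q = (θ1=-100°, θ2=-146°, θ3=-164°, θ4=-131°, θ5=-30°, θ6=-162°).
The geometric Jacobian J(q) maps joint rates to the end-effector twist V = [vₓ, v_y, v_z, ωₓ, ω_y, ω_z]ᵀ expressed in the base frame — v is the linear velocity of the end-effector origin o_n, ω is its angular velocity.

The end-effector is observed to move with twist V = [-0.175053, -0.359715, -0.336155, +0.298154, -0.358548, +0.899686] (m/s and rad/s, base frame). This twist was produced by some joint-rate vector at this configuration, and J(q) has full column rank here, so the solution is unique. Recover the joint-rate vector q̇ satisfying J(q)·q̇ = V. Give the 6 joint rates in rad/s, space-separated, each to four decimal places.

o_n = [0.0027, 0.4030, 0.3273]
J₁: ẑ×o_n = [-0.4030, 0.0027, 0.0000], ω = ẑ
J2: z=[0.9848, -0.1736, 0.0000] o=[-0.0208, -0.1182, 0.0000] → [-0.0568, -0.3223, 0.5173, 0.9848, -0.1736, 0.0000]
J3: z=[-0.0971, -0.5507, 0.8290] o=[0.0526, 0.2982, 0.2852] → [-0.1101, -0.0372, -0.0376, -0.0971, -0.5507, 0.8290]
J4: z=[-0.9863, -0.0581, -0.1541] o=[0.0817, -0.5209, 0.4079] → [0.1471, -0.0673, -0.9159, -0.9863, -0.0581, -0.1541]
J5: z=[-0.1641, 0.2671, 0.9496] o=[-0.0571, 0.1929, 0.1831] → [-0.1609, 0.0805, -0.0505, -0.1641, 0.2671, 0.9496]
J6: z=[-0.8612, 0.4306, -0.2700] o=[0.0739, 0.5062, 0.2650] → [-0.0010, 0.0729, 0.1195, -0.8612, 0.4306, -0.2700]
q̇ = J⁺·V = [0.3870, 0.9500, 0.2130, 0.8320, 0.4000, -0.3130]

0.3870 0.9500 0.2130 0.8320 0.4000 -0.3130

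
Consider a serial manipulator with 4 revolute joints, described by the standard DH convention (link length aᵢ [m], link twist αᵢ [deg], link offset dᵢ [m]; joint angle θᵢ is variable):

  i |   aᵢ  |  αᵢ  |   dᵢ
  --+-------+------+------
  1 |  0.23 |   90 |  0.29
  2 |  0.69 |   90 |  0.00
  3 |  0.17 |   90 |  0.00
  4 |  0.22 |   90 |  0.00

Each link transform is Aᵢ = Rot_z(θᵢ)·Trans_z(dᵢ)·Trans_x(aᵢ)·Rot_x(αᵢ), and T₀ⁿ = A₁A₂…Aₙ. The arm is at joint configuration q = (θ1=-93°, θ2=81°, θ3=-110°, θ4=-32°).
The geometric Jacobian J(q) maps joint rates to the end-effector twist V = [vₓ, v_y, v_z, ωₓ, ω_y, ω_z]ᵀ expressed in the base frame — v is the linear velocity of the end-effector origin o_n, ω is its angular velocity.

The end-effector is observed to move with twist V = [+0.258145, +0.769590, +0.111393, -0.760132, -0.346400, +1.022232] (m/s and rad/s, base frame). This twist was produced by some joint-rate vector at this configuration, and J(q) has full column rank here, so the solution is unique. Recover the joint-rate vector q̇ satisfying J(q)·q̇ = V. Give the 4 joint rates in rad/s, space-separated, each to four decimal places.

o_n = [0.3239, -0.2210, 0.8693]
J₁: ẑ×o_n = [0.2210, 0.3239, -0.0000], ω = ẑ
J2: z=[-0.9986, 0.0523, 0.0000] o=[-0.0120, -0.2297, 0.2900] → [0.0303, 0.5785, -0.0263, -0.9986, 0.0523, 0.0000]
J3: z=[-0.0517, -0.9863, -0.1564] o=[-0.0177, -0.3375, 0.9715] → [0.1190, -0.0587, 0.3309, -0.0517, -0.9863, -0.1564]
J4: z=[-0.3339, 0.1647, -0.9281] o=[0.1423, -0.3368, 0.9141] → [0.1001, -0.1835, -0.0686, -0.3339, 0.1647, -0.9281]
q̇ = J⁺·V = [0.9330, 0.7950, 0.3670, -0.1580]

0.9330 0.7950 0.3670 -0.1580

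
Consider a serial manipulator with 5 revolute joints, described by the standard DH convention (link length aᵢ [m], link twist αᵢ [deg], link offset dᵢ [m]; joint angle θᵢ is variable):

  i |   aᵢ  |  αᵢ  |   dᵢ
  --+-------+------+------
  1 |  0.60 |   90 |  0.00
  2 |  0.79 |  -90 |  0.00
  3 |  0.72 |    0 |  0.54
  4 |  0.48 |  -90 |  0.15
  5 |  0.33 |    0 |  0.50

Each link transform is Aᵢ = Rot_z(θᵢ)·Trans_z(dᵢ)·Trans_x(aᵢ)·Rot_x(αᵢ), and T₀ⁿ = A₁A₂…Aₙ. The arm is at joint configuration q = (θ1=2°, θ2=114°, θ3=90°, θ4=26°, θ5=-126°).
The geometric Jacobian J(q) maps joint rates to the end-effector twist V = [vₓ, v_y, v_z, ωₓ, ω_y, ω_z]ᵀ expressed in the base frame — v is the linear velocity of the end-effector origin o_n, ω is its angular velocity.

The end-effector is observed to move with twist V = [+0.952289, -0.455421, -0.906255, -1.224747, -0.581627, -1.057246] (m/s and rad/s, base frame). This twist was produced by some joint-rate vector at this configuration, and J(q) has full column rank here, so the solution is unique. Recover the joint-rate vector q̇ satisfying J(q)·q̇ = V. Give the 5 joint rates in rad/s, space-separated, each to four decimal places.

-0.8230 0.6810 0.4090 0.8230 -0.3250

o_n = [-0.3880, 0.7448, -0.1926]
J₁: ẑ×o_n = [-0.7448, -0.3880, 0.0000], ω = ẑ
J2: z=[0.0349, -0.9994, 0.0000] o=[0.5996, 0.0209, 0.0000] → [0.1925, 0.0067, -0.9618, 0.0349, -0.9994, 0.0000]
J3: z=[-0.9130, -0.0319, -0.4067] o=[0.2785, 0.0097, 0.7217] → [0.3281, -0.5637, -0.6924, -0.9130, -0.0319, -0.4067]
J4: z=[-0.9130, -0.0319, -0.4067] o=[-0.2396, 0.7121, 0.5021] → [0.0355, -0.5739, -0.0346, -0.9130, -0.0319, -0.4067]
J5: z=[0.3806, -0.4253, -0.8211] o=[-0.3061, 1.1414, 0.2488] → [-0.1379, 0.2353, -0.1858, 0.3806, -0.4253, -0.8211]
q̇ = J⁺·V = [-0.8230, 0.6810, 0.4090, 0.8230, -0.3250]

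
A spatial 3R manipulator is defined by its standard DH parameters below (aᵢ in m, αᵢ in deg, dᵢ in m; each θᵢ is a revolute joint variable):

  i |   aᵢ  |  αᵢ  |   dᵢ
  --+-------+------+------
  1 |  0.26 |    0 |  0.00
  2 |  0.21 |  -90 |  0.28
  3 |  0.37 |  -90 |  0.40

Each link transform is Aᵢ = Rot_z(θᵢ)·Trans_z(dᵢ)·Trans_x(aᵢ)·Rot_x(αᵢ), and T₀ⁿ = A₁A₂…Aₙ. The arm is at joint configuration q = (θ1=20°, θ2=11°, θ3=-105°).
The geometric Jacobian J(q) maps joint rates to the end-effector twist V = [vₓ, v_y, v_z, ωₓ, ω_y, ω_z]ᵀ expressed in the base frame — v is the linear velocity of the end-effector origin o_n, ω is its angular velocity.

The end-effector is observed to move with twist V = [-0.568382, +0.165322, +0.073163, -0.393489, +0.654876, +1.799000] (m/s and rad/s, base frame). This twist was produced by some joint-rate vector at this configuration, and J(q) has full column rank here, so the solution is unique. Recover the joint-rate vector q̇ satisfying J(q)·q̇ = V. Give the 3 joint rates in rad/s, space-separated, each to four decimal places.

0.8970 0.9020 0.7640

o_n = [0.1362, 0.4906, 0.6374]
J₁: ẑ×o_n = [-0.4906, 0.1362, 0.0000], ω = ẑ
J2: z=[0.0000, 0.0000, 1.0000] o=[0.2443, 0.0889, 0.0000] → [-0.4017, -0.1081, 0.0000, 0.0000, 0.0000, 1.0000]
J3: z=[-0.5150, 0.8572, 0.0000] o=[0.4243, 0.1971, 0.2800] → [0.3063, 0.1841, 0.0958, -0.5150, 0.8572, 0.0000]
q̇ = J⁺·V = [0.8970, 0.9020, 0.7640]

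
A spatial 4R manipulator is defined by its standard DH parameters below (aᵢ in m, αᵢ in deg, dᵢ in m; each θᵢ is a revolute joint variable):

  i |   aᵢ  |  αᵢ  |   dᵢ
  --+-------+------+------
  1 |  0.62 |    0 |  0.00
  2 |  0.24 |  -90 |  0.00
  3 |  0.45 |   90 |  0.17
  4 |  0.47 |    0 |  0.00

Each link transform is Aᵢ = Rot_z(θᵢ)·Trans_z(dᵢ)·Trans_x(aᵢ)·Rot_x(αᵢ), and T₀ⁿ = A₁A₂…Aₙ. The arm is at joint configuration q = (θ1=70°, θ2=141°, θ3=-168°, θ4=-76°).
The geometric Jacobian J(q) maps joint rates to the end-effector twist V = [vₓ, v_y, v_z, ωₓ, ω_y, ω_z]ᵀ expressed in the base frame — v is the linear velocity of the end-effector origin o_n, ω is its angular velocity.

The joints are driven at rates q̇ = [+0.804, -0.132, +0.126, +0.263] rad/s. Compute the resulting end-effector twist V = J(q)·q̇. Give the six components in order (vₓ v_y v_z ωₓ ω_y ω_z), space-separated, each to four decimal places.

-0.6376 0.2780 0.0944 0.1118 -0.0798 0.4147

o_n = [0.3316, 0.9882, 0.1172]
J₁: ẑ×o_n = [-0.9882, 0.3316, 0.0000], ω = ẑ
J2: z=[0.0000, 0.0000, 1.0000] o=[0.2121, 0.5826, 0.0000] → [-0.4056, 0.1196, 0.0000, 0.0000, 0.0000, 1.0000]
J3: z=[0.5150, -0.8572, 0.0000] o=[0.0063, 0.4590, 0.0000] → [-0.1005, -0.0604, 0.5514, 0.5150, -0.8572, 0.0000]
J4: z=[0.1782, 0.1071, -0.9781] o=[0.4712, 0.5400, 0.0936] → [0.4409, 0.1323, 0.0948, 0.1782, 0.1071, -0.9781]
V = J·q̇ = [-0.6376, 0.2780, 0.0944, 0.1118, -0.0798, 0.4147]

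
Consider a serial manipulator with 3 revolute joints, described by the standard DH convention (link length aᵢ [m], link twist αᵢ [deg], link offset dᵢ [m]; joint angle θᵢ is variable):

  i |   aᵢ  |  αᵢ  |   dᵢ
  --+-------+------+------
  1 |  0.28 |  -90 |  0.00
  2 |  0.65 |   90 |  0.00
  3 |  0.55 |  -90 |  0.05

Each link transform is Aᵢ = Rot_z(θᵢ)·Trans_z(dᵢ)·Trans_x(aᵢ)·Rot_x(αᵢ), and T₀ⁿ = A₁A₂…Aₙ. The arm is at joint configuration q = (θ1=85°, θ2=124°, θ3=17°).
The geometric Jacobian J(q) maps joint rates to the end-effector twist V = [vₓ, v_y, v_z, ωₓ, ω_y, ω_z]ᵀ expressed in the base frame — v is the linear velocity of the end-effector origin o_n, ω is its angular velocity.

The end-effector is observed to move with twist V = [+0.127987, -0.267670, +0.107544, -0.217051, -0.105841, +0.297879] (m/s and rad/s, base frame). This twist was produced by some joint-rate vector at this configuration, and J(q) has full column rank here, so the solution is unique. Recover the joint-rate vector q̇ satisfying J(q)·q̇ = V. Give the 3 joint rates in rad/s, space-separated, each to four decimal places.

o_n = [-0.1895, -0.3208, -1.0029]
J₁: ẑ×o_n = [0.3208, -0.1895, 0.0000], ω = ẑ
J2: z=[-0.9962, 0.0872, 0.0000] o=[0.0244, 0.2789, 0.0000] → [-0.0874, -0.9991, 0.6161, -0.9962, 0.0872, 0.0000]
J3: z=[0.0723, 0.8259, -0.5592] o=[-0.0073, -0.0832, -0.5389] → [-0.5161, 0.1354, 0.1333, 0.0723, 0.8259, -0.5592]
q̇ = J⁺·V = [0.2140, 0.2070, -0.1500]

0.2140 0.2070 -0.1500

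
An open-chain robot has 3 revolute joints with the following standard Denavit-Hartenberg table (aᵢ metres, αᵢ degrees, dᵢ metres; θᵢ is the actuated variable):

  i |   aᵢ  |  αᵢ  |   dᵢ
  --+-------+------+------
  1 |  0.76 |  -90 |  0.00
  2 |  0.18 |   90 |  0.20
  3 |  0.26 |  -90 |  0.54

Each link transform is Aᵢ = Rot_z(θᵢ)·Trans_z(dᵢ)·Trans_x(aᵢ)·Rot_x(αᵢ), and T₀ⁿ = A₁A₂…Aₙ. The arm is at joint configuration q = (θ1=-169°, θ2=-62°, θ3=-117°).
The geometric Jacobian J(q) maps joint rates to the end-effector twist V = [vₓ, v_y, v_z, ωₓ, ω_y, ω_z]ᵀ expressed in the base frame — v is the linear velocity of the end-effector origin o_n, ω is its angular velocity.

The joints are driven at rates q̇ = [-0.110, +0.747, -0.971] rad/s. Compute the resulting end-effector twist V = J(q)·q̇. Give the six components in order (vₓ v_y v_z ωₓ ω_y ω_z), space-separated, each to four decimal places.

-0.1036 -0.1019 0.1358 -0.6991 -0.8969 -0.5659

o_n = [-0.3126, -0.0285, 0.3082]
J₁: ẑ×o_n = [0.0285, -0.3126, 0.0000], ω = ẑ
J2: z=[0.1908, -0.9816, 0.0000] o=[-0.7460, -0.1450, 0.0000] → [-0.3026, -0.0588, 0.4477, 0.1908, -0.9816, 0.0000]
J3: z=[0.8667, 0.1685, 0.4695] o=[-0.7908, -0.3575, 0.1589] → [-0.1293, 0.0951, 0.2045, 0.8667, 0.1685, 0.4695]
V = J·q̇ = [-0.1036, -0.1019, 0.1358, -0.6991, -0.8969, -0.5659]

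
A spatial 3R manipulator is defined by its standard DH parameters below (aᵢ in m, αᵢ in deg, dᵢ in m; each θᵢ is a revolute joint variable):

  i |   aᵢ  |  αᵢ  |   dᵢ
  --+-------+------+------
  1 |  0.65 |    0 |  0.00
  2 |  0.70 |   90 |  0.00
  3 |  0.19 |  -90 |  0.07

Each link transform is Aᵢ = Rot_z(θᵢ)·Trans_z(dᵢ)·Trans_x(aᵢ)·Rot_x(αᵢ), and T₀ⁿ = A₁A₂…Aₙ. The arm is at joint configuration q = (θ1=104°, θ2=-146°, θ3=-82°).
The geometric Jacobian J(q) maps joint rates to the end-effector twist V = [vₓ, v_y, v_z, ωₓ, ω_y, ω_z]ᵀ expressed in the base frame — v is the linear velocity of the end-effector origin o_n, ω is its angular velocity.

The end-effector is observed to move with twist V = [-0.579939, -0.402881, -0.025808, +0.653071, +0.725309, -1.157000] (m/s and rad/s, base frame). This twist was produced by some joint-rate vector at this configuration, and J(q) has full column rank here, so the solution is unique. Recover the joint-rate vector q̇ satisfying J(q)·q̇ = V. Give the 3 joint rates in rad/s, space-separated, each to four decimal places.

-0.2840 -0.8730 -0.9760

o_n = [0.3358, 0.0926, -0.1882]
J₁: ẑ×o_n = [-0.0926, 0.3358, 0.0000], ω = ẑ
J2: z=[0.0000, 0.0000, 1.0000] o=[-0.1572, 0.6307, 0.0000] → [0.5381, 0.4930, -0.0000, 0.0000, 0.0000, 1.0000]
J3: z=[-0.6691, -0.7431, 0.0000] o=[0.3630, 0.1623, 0.0000] → [0.1398, -0.1259, 0.0264, -0.6691, -0.7431, 0.0000]
q̇ = J⁺·V = [-0.2840, -0.8730, -0.9760]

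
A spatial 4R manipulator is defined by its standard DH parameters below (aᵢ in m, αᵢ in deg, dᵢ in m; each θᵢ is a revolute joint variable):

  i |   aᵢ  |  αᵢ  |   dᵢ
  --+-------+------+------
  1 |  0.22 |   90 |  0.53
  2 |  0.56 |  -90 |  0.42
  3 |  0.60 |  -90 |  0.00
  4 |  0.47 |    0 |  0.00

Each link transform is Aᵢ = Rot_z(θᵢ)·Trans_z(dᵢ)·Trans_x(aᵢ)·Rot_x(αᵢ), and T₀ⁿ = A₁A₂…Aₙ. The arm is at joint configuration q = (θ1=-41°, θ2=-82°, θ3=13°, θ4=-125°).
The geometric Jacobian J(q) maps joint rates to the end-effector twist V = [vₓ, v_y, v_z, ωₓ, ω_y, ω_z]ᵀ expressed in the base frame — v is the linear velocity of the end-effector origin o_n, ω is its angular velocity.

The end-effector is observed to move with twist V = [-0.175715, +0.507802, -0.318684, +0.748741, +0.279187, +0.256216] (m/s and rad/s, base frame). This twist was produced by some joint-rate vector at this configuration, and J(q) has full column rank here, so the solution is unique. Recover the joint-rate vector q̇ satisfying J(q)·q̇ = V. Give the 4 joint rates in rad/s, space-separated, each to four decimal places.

o_n = [0.3196, -0.7359, -0.2898]
J₁: ẑ×o_n = [0.7359, 0.3196, -0.0000], ω = ẑ
J2: z=[-0.6561, -0.7547, 0.0000] o=[0.1660, -0.1443, 0.5300] → [0.6187, -0.5378, 0.5040, -0.6561, -0.7547, 0.0000]
J3: z=[0.7474, -0.6497, 0.1392] o=[-0.0507, -0.5124, -0.0246] → [0.2034, 0.2498, 0.0736, 0.7474, -0.6497, 0.1392]
J4: z=[0.6156, 0.7559, 0.2228] o=[0.0993, -0.4640, -0.6035] → [0.2977, -0.1440, -0.3340, 0.6156, 0.7559, 0.2228]
q̇ = J⁺·V = [0.1930, -0.6610, 0.3870, 0.0420]

0.1930 -0.6610 0.3870 0.0420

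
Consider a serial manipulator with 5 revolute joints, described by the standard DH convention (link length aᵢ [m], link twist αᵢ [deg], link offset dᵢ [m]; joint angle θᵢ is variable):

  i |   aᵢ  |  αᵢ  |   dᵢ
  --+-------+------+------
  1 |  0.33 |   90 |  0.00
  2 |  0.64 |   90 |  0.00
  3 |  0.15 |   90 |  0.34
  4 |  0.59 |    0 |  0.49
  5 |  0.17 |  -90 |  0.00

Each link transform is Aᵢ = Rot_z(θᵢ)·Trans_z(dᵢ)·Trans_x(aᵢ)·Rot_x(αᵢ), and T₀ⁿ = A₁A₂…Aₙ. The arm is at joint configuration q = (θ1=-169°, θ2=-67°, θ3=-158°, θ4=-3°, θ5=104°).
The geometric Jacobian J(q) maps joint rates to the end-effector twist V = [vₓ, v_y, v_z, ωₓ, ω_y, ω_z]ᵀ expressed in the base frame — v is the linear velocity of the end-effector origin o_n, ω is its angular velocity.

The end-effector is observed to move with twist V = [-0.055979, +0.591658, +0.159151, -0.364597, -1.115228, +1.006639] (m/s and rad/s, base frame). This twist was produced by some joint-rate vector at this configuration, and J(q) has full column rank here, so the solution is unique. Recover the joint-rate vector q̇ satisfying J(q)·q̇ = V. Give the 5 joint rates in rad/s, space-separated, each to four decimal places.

0.9870 -0.5180 -0.5330 0.4220 -0.9690

o_n = [0.1463, 0.2215, -0.0029]
J₁: ẑ×o_n = [-0.2215, 0.1463, 0.0000], ω = ẑ
J2: z=[-0.1908, 0.9816, 0.0000] o=[-0.3239, -0.0630, 0.0000] → [-0.0029, -0.0006, -0.5159, -0.1908, 0.9816, 0.0000]
J3: z=[0.9036, 0.1756, -0.3907] o=[-0.5694, -0.1107, -0.5891] → [0.2328, -0.8093, 0.1745, 0.9036, 0.1756, -0.3907]
J4: z=[-0.0332, 0.9381, 0.3448] o=[-0.1981, -0.0958, -0.5940] → [0.4450, 0.1384, -0.3336, -0.0332, 0.9381, 0.3448]
J5: z=[-0.0332, 0.9381, 0.3448] o=[0.0093, 0.1825, 0.0899] → [-0.1006, 0.0441, -0.1298, -0.0332, 0.9381, 0.3448]
q̇ = J⁺·V = [0.9870, -0.5180, -0.5330, 0.4220, -0.9690]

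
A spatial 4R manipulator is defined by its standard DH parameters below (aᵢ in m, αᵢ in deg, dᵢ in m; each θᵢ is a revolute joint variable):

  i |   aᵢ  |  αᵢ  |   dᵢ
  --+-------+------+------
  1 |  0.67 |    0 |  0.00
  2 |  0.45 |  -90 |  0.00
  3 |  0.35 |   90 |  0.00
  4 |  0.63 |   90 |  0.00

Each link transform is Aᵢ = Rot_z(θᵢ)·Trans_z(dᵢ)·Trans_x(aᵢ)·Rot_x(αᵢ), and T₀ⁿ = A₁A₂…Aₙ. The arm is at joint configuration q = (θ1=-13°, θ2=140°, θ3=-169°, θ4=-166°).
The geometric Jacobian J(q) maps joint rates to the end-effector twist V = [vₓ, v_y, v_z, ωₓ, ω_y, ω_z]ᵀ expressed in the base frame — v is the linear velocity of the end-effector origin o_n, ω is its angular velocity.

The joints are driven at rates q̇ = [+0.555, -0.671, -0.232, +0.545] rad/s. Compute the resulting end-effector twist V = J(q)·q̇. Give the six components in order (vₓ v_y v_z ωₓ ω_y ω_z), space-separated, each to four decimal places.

0.4679 0.5421 0.0754 0.2479 0.0566 -0.6510

o_n = [0.3494, 0.5052, -0.0499]
J₁: ẑ×o_n = [-0.5052, 0.3494, 0.0000], ω = ẑ
J2: z=[0.0000, 0.0000, 1.0000] o=[0.6528, -0.1507, 0.0000] → [-0.6559, -0.3035, 0.0000, 0.0000, 0.0000, 1.0000]
J3: z=[-0.7986, -0.6018, 0.0000] o=[0.3820, 0.2087, 0.0000] → [0.0300, -0.0398, -0.2565, -0.7986, -0.6018, 0.0000]
J4: z=[0.1148, -0.1524, -0.9816] o=[0.5888, -0.0657, 0.0668] → [0.5782, 0.2484, 0.0291, 0.1148, -0.1524, -0.9816]
V = J·q̇ = [0.4679, 0.5421, 0.0754, 0.2479, 0.0566, -0.6510]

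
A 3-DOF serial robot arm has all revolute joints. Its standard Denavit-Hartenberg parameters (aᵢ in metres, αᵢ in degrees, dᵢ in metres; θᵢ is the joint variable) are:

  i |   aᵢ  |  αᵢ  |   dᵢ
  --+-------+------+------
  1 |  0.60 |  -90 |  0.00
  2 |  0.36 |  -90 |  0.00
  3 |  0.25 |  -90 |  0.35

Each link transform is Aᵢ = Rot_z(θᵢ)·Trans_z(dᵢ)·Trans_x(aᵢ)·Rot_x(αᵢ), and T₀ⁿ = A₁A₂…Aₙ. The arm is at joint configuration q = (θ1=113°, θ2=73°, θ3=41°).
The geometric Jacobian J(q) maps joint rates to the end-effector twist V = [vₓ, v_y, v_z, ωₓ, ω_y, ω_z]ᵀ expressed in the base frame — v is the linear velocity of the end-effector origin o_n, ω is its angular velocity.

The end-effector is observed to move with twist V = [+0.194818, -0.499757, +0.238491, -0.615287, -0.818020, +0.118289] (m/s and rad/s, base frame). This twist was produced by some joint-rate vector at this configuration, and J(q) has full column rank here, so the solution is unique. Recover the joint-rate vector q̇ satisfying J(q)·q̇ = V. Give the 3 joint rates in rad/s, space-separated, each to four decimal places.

0.2750 0.8860 0.5360

o_n = [-0.0154, 0.4560, -0.6270]
J₁: ẑ×o_n = [-0.4560, -0.0154, 0.0000], ω = ẑ
J2: z=[-0.9205, -0.3907, 0.0000] o=[-0.2344, 0.5523, 0.0000] → [0.2450, -0.5772, 0.1743, -0.9205, -0.3907, 0.0000]
J3: z=[0.3737, -0.8803, -0.2924] o=[-0.2756, 0.6492, -0.3443] → [0.1924, 0.0296, 0.1568, 0.3737, -0.8803, -0.2924]
q̇ = J⁺·V = [0.2750, 0.8860, 0.5360]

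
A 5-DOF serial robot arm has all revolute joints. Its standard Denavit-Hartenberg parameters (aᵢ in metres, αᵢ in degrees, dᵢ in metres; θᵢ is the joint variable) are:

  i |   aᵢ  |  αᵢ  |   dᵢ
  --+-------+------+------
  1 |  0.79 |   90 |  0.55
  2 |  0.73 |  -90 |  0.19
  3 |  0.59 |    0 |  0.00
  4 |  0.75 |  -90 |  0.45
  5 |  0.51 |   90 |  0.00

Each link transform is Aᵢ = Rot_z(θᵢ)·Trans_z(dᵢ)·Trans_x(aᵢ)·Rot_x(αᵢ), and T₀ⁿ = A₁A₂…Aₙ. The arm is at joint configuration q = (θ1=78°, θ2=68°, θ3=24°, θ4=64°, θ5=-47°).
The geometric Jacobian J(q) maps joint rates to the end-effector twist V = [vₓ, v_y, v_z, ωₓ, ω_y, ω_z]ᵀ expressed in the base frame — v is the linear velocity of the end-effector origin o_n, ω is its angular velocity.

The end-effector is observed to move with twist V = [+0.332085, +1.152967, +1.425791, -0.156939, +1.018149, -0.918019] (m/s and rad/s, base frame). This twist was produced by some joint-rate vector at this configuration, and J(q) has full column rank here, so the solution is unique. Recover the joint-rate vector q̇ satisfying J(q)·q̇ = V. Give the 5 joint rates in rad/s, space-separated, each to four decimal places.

0.0640 -0.3460 -0.5100 -0.7510 0.5500

o_n = [-1.0146, 0.7439, 2.0704]
J₁: ẑ×o_n = [-0.7439, -1.0146, 0.0000], ω = ẑ
J2: z=[0.9781, -0.2079, 0.0000] o=[0.1643, 0.7727, 0.5500] → [-0.3161, -1.4872, -0.2733, 0.9781, -0.2079, 0.0000]
J3: z=[-0.1928, -0.9069, 0.3746] o=[0.4070, 1.0007, 1.2268] → [-0.6688, -0.3699, -1.2398, -0.1928, -0.9069, 0.3746]
J4: z=[-0.1928, -0.9069, 0.3746] o=[0.2142, 1.2481, 1.7266] → [-0.1229, -0.3941, -1.0173, -0.1928, -0.9069, 0.3746]
J5: z=[-0.1120, -0.3589, -0.9266] o=[-0.6037, 1.0054, 1.9194] → [-0.2966, 0.3977, -0.1182, -0.1120, -0.3589, -0.9266]
q̇ = J⁺·V = [0.0640, -0.3460, -0.5100, -0.7510, 0.5500]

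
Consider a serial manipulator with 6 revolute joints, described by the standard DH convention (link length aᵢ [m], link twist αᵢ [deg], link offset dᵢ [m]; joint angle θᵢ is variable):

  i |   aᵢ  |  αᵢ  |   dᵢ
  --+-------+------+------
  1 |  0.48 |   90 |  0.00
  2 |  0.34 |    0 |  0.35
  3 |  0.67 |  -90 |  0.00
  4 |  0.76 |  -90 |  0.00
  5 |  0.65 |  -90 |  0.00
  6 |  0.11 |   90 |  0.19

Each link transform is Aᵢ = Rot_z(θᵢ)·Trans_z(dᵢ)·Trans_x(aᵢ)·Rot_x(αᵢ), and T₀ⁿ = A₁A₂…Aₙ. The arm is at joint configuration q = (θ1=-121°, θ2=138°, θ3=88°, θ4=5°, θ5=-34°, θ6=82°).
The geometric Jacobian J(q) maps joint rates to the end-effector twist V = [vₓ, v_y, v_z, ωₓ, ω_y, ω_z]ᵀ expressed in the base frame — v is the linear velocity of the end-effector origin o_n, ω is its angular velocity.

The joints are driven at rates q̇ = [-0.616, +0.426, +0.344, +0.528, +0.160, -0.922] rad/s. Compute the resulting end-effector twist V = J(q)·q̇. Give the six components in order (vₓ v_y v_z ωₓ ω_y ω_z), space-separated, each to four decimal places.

o_n = [0.2648, 1.0910, -1.4263]
J₁: ẑ×o_n = [-1.0910, 0.2648, 0.0000], ω = ẑ
J2: z=[-0.8572, 0.5150, 0.0000] o=[-0.2472, -0.4114, 0.0000] → [-0.7346, -1.2226, -1.5515, -0.8572, 0.5150, 0.0000]
J3: z=[-0.8572, 0.5150, 0.0000] o=[-0.4171, -0.0146, 0.2275] → [-0.8518, -1.4176, -1.2989, -0.8572, 0.5150, 0.0000]
J4: z=[-0.3705, -0.6166, -0.6947] o=[-0.1774, 0.3843, -0.2545] → [1.2134, -0.7413, 0.0108, -0.3705, -0.6166, -0.6947]
J5: z=[0.8227, -0.5650, 0.0627] o=[0.1503, 0.8010, -0.7991] → [0.3362, 0.5232, 0.3032, 0.8227, -0.5650, 0.0627]
J6: z=[0.5482, 0.8178, 0.1752] o=[0.2479, 0.8724, -1.4377] → [-0.0290, -0.0033, 0.1061, 0.5482, 0.8178, 0.1752]
V = J·q̇ = [0.7873, -1.4762, -1.1513, -1.2295, -0.7734, -1.1343]

0.7873 -1.4762 -1.1513 -1.2295 -0.7734 -1.1343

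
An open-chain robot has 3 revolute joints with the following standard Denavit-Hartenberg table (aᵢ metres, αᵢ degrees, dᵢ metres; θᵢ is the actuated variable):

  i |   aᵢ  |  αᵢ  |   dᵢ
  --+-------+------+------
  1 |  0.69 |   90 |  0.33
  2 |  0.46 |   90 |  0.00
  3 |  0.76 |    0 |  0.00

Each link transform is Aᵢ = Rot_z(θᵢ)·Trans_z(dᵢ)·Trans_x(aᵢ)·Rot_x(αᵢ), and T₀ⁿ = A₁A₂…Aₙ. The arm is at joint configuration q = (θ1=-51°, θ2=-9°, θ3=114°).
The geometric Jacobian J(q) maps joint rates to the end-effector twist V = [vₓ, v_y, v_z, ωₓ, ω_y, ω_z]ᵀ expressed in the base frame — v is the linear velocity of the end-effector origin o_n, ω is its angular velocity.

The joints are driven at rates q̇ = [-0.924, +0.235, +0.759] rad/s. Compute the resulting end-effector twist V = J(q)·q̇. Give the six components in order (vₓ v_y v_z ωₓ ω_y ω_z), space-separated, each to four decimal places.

o_n = [-0.0116, -1.0890, 0.3064]
J₁: ẑ×o_n = [1.0890, -0.0116, 0.0000], ω = ẑ
J2: z=[-0.7771, -0.6293, 0.0000] o=[0.4342, -0.5362, 0.3300] → [0.0149, -0.0183, 0.1490, -0.7771, -0.6293, 0.0000]
J3: z=[-0.0984, 0.1216, -0.9877] o=[0.7202, -0.8893, 0.2580] → [-0.1913, 0.7275, 0.1086, -0.0984, 0.1216, -0.9877]
V = J·q̇ = [-1.1479, 0.5585, 0.1175, -0.2574, -0.0556, -1.6737]

-1.1479 0.5585 0.1175 -0.2574 -0.0556 -1.6737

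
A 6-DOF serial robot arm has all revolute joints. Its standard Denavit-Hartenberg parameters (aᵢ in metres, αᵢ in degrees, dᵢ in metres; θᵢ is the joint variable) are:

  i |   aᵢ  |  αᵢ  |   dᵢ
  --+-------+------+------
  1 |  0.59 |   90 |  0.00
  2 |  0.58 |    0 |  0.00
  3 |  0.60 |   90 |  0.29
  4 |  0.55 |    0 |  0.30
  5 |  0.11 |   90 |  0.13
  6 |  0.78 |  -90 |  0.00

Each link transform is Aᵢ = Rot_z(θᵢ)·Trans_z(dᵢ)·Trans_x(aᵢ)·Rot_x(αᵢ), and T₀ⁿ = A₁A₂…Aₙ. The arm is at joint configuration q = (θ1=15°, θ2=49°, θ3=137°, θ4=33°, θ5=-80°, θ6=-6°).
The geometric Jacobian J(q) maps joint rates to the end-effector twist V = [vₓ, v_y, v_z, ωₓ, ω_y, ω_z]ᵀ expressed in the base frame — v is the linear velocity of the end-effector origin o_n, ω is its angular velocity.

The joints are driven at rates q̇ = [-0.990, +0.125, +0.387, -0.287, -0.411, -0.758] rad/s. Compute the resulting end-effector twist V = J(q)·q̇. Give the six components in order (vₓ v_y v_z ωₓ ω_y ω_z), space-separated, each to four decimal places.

0.0524 1.2809 -1.3612 -0.1958 -1.1177 -1.7421

o_n = [-0.7126, -0.1307, 0.6102]
J₁: ẑ×o_n = [0.1307, -0.7126, 0.0000], ω = ẑ
J2: z=[0.2588, -0.9659, 0.0000] o=[0.5699, 0.1527, 0.0000] → [-0.5894, -0.1579, -1.3121, 0.2588, -0.9659, 0.0000]
J3: z=[0.2588, -0.9659, 0.0000] o=[0.9374, 0.2512, 0.4377] → [-0.1666, -0.0446, -1.6926, 0.2588, -0.9659, 0.0000]
J4: z=[-0.1010, -0.0271, 0.9945] o=[0.4361, -0.1834, 0.3750] → [-0.0588, -1.1187, -0.0364, -0.1010, -0.0271, 0.9945]
J5: z=[-0.1010, -0.0271, 0.9945] o=[0.0403, -0.5996, 0.6252] → [-0.4659, -0.7502, -0.0677, -0.1010, -0.0271, 0.9945]
J6: z=[0.5260, 0.8470, 0.0764] o=[-0.0658, -0.5447, 0.7466] → [-0.1472, 0.0223, 0.7657, 0.5260, 0.8470, 0.0764]
V = J·q̇ = [0.0524, 1.2809, -1.3612, -0.1958, -1.1177, -1.7421]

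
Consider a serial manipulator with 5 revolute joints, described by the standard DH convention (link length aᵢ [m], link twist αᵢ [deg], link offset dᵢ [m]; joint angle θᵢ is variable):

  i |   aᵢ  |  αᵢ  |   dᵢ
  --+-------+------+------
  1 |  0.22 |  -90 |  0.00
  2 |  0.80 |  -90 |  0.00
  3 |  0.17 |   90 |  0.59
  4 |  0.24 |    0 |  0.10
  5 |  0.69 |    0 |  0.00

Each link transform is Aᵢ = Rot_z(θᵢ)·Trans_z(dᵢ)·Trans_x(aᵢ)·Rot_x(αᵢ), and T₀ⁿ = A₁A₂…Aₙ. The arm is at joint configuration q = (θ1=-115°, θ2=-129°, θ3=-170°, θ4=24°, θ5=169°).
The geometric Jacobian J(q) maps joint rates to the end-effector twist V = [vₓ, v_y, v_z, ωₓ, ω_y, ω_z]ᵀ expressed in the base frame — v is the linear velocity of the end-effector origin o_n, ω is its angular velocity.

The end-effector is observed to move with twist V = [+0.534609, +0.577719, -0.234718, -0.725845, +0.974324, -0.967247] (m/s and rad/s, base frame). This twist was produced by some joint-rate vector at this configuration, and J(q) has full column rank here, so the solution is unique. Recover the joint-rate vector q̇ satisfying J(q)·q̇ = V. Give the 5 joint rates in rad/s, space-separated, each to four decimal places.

-0.3330 -0.3310 -0.8470 0.7460 0.0040

o_n = [-0.1193, 0.0934, 1.1599]
J₁: ẑ×o_n = [-0.0934, -0.1193, 0.0000], ω = ẑ
J2: z=[0.9063, -0.4226, 0.0000] o=[-0.0930, -0.1994, 0.0000] → [-0.4902, -1.0512, 0.2542, 0.9063, -0.4226, 0.0000]
J3: z=[-0.3284, -0.7043, 0.6293] o=[0.1198, 0.2569, 0.6217] → [-0.2762, 0.0263, -0.1147, -0.3284, -0.7043, 0.6293]
J4: z=[-0.9387, 0.3172, -0.1349] o=[-0.0918, -0.2666, 0.8629] → [0.1428, 0.2825, -0.3292, -0.9387, 0.3172, -0.1349]
J5: z=[-0.9387, 0.3172, -0.1349] o=[-0.2406, -0.4429, 0.7430] → [0.2046, 0.3750, -0.5419, -0.9387, 0.3172, -0.1349]
q̇ = J⁺·V = [-0.3330, -0.3310, -0.8470, 0.7460, 0.0040]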